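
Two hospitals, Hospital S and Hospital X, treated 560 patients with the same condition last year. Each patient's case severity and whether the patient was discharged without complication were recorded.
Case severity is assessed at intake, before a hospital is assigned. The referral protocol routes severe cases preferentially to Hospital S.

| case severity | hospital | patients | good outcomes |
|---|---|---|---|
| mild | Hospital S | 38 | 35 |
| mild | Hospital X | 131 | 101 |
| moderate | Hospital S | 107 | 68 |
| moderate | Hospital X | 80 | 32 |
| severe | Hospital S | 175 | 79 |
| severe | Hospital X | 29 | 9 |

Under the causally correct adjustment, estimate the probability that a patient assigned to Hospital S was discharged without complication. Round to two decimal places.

Within every case severity level Hospital S has the higher rate, yet pooled Hospital X does — Simpson's reversal.
Case severity differs across hospitals for reasons unrelated to any effect of the hospital itself, and it separately predicts the outcome — a classic confounder. We must compare within case severity levels.
Standardising Hospital S to the population case severity mix: 0.302·35/38 + 0.334·68/107 + 0.364·79/175 = 0.655.

0.65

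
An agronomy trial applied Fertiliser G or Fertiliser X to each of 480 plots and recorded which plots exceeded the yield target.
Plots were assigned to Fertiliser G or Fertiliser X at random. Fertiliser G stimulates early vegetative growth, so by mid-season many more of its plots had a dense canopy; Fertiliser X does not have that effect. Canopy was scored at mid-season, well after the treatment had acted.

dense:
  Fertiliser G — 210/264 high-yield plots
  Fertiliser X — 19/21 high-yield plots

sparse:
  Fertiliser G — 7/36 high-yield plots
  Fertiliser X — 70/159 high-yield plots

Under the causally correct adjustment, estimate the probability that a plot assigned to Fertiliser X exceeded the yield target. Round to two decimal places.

0.49

The stratified and pooled comparisons disagree (Fertiliser X wins within each mid-season canopy; Fertiliser G wins overall), so the answer turns on the causal role of mid-season canopy.
Mid-season canopy lies on the pathway fertiliser → mid-season canopy → outcome, so adjusting for it blocks the indirect effect. For the total causal effect of fertiliser, use the unadjusted pooled rates.
So P(outcome | do(Fertiliser X)) is just the pooled rate for Fertiliser X: 89/180 = 0.494.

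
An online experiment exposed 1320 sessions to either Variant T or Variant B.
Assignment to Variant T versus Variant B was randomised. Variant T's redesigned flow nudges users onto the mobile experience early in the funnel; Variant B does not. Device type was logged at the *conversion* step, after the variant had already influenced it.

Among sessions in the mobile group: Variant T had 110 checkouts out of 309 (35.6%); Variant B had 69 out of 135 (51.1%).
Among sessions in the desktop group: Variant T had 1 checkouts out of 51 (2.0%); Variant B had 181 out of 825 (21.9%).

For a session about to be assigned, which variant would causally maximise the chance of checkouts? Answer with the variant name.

Variant T

Device type is downstream of the variant. One should not condition on a consequence of treatment, so the overall rates are the right comparison.
Pooled: Variant T 30.8% vs Variant B 26.0%; Variant T is higher overall.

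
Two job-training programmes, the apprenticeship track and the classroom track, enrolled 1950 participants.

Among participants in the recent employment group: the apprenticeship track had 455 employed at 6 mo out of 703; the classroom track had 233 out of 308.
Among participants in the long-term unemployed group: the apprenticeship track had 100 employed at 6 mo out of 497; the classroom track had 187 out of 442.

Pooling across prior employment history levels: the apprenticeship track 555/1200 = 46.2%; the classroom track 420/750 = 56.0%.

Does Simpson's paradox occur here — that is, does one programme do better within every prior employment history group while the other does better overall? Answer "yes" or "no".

no

Within each prior employment history level (recent employment 64.7% vs 75.6%; long-term unemployed 20.1% vs 42.3%), the classroom track has the higher rate every time. Pooled: 46.2% vs 56.0% — the classroom track has the higher rate overall. They agree.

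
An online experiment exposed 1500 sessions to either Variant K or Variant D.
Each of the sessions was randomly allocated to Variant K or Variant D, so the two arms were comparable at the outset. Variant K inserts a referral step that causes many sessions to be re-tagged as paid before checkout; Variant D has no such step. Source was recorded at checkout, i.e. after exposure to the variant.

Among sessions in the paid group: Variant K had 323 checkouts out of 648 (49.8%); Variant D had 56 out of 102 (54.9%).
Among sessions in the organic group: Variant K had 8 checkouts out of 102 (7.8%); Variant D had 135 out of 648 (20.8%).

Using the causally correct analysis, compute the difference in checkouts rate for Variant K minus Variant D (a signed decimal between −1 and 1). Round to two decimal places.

The traffic source-specific comparison favours Variant D throughout, but the pooled figures favour Variant K. The question is whether to condition on traffic source.
The distribution of traffic source is itself part of what the variant does — it is an intermediate outcome. Holding it fixed would remove that part of the effect; the total effect is the pooled difference.
The causal difference is the pooled difference: 0.441 − 0.255 = +0.187.

+0.19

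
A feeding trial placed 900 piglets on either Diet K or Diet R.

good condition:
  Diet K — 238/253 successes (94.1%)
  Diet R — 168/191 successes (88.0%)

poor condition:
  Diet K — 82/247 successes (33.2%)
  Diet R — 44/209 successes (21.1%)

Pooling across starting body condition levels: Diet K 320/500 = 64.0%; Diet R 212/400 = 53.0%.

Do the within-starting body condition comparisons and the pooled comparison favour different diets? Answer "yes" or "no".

Within each starting body condition level (good condition 94.1% vs 88.0%; poor condition 33.2% vs 21.1%), Diet K has the higher rate every time. Pooled: 64.0% vs 53.0% — Diet K has the higher rate overall. They agree.

no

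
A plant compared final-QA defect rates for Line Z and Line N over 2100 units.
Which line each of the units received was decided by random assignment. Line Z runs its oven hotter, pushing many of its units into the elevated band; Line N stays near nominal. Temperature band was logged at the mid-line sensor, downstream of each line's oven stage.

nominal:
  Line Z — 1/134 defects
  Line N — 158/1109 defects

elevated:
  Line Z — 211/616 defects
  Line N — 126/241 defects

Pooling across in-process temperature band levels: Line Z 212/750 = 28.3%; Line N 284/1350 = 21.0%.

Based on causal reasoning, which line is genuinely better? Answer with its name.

In-process temperature band here is a post-treatment variable shaped by the line; conditioning on it would introduce bias rather than remove it. The overall comparison is the causal one.
Pooled: Line Z 28.3% vs Line N 21.0%; Line N is lower overall.

Line N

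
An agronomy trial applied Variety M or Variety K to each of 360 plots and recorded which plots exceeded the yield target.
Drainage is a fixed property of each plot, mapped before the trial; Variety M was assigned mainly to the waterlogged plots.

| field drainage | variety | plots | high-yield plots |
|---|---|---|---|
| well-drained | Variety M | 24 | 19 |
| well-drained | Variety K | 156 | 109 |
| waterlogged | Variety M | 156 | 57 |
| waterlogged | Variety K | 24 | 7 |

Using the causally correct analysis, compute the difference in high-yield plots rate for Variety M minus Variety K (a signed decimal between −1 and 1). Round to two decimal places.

+0.08

Since field drainage is a pre-existing factor (not a product of the variety) and it affects the outcome on its own, it is a confounder. The stratified rates, not the pooled rate, identify the causal effect.
Adjusting over the population distribution of field drainage: 0.500·(0.792−0.699) + 0.500·(0.365−0.292) = +0.083.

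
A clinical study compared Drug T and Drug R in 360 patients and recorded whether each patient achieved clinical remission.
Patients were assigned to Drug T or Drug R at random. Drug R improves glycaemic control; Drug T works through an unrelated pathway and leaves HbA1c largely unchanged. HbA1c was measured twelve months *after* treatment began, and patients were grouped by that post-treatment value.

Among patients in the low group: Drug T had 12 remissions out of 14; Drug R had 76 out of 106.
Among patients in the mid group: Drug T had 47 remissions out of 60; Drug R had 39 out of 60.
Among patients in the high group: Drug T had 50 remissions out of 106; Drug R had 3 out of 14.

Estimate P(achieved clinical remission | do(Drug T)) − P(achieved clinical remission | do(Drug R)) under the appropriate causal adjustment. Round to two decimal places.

-0.05

HbA1c here is a post-treatment variable shaped by the drug; conditioning on it would introduce bias rather than remove it. The overall comparison is the causal one.
The causal difference is the pooled difference: 0.606 − 0.656 = -0.050.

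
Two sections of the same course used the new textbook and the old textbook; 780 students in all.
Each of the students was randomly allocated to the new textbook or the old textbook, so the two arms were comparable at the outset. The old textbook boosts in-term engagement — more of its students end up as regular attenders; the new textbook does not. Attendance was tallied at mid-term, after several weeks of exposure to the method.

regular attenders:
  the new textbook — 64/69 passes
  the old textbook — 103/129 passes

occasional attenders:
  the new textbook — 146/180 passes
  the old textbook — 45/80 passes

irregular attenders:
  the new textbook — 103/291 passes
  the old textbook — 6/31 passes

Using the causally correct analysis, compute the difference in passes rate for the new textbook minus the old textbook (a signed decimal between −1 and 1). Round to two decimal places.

-0.06

The stratified and pooled comparisons disagree (the new textbook wins within each mid-term attendance; the old textbook wins overall), so the answer turns on the causal role of mid-term attendance.
Mid-term attendance is downstream of the teaching method. One should not condition on a consequence of treatment, so the overall rates are the right comparison.
The causal difference is the pooled difference: 0.580 − 0.642 = -0.062.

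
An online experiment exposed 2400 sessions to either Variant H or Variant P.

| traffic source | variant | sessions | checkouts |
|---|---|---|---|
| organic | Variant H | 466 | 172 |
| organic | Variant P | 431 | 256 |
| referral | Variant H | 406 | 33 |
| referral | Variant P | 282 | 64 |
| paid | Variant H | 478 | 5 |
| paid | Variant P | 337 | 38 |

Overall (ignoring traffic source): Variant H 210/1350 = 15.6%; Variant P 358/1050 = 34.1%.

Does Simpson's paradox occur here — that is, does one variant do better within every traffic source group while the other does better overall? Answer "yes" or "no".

Within each traffic source level (organic 36.9% vs 59.4%; referral 8.1% vs 22.7%; paid 1.0% vs 11.3%), Variant P has the higher rate every time. Pooled: 15.6% vs 34.1% — Variant P has the higher rate overall. They agree.

no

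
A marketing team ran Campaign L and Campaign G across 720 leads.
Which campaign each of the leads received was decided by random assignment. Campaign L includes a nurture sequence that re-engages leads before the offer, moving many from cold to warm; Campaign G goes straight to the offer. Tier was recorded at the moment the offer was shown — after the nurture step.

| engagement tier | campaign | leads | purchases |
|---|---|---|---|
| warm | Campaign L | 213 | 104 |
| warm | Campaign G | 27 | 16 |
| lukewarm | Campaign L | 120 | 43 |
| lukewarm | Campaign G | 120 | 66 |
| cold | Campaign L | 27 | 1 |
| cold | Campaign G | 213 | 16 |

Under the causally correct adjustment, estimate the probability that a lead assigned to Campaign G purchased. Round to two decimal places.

0.27

The stratified and pooled comparisons disagree (Campaign G wins within each engagement tier; Campaign L wins overall), so the answer turns on the causal role of engagement tier.
Engagement tier is downstream of the campaign. One should not condition on a consequence of treatment, so the overall rates are the right comparison.
So P(outcome | do(Campaign G)) is just the pooled rate for Campaign G: 98/360 = 0.272.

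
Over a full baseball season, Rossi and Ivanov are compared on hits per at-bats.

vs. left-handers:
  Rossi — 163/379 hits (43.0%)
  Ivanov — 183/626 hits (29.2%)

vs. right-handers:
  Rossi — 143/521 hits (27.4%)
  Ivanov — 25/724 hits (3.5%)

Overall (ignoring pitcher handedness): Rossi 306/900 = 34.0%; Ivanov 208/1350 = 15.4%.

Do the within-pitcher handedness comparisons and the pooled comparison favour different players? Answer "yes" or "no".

Within each pitcher handedness level (vs. left-handers 43.0% vs 29.2%; vs. right-handers 27.4% vs 3.5%), Rossi has the higher rate every time. Pooled: 34.0% vs 15.4% — Rossi has the higher rate overall. They agree.

no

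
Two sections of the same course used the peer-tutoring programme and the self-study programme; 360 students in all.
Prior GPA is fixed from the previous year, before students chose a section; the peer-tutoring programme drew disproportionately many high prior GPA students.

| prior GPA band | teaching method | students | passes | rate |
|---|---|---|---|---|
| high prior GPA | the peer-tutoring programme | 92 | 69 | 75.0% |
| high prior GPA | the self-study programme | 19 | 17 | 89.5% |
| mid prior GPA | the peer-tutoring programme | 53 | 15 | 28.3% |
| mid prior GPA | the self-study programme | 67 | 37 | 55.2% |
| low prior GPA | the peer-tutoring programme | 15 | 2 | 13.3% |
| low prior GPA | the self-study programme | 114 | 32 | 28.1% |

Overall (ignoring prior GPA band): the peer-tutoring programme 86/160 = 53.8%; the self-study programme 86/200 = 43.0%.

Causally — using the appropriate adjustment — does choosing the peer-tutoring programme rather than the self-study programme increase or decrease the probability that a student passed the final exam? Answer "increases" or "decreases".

Prior GPA band differs across teaching methods for reasons unrelated to any effect of the teaching method itself, and it separately predicts the outcome — a classic confounder. We must compare within prior GPA band levels.
Within each level — high prior GPA: 75.0% vs 89.5%; mid prior GPA: 28.3% vs 55.2%; low prior GPA: 13.3% vs 28.1% — the self-study programme is higher every time.

decreases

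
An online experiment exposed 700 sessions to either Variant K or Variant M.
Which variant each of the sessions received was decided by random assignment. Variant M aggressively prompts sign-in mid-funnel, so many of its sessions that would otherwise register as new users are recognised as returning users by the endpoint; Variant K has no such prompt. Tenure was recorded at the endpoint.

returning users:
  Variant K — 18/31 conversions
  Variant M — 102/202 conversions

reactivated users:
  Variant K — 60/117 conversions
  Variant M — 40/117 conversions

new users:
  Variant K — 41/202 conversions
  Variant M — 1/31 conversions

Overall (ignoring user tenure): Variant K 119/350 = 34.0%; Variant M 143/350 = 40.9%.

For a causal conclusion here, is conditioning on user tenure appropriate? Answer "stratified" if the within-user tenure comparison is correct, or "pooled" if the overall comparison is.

Variant K is higher inside every user tenure stratum but Variant M is higher in aggregate. Whether to stratify depends on how user tenure relates to the variant.
User tenure is downstream of the variant. One should not condition on a consequence of treatment, so the overall rates are the right comparison.
Pooled: Variant K 34.0% vs Variant M 40.9%; Variant M is higher overall.

pooled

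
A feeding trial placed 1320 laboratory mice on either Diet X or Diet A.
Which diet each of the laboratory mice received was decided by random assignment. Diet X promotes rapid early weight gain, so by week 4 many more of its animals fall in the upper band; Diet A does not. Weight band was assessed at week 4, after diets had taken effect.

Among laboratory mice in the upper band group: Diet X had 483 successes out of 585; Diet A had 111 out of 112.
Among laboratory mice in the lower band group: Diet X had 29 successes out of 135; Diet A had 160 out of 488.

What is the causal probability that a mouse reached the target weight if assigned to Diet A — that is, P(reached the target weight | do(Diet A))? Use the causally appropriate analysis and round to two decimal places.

0.45

Week-4 weight band is recorded after the diet and is itself shifted by it — it sits on the causal path from diet to outcome. Conditioning on a mediator would strip out part of the effect we want; the pooled comparison gives the total causal effect.
So P(outcome | do(Diet A)) is just the pooled rate for Diet A: 271/600 = 0.452.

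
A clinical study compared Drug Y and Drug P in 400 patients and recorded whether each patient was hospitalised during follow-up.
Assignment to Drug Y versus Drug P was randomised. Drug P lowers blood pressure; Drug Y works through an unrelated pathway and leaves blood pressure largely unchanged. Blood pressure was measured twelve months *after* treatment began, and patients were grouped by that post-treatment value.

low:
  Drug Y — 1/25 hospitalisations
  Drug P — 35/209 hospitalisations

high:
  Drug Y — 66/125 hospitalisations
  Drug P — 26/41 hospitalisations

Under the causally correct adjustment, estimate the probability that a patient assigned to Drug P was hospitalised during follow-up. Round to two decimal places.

Drug Y is lower inside every blood pressure stratum but Drug P is lower in aggregate. Whether to stratify depends on how blood pressure relates to the drug.
Stratifying would compare drugs among patients the drugs themselves sorted into blood pressure groups — a form of selection on an intermediate. The unconditioned pooled rates give the total causal effect.
So P(outcome | do(Drug P)) is just the pooled rate for Drug P: 61/250 = 0.244.

0.24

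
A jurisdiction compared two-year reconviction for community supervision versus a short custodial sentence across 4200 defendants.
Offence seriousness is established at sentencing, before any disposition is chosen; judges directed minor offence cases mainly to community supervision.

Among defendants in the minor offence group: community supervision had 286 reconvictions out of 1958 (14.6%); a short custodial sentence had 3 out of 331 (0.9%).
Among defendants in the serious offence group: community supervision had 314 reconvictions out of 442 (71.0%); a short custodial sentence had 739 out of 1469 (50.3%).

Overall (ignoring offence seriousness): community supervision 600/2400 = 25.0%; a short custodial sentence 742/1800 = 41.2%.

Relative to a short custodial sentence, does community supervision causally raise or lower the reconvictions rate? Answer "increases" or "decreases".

increases

The offence seriousness-specific comparison favours a short custodial sentence throughout, but the pooled figures favour community supervision. The question is whether to condition on offence seriousness.
Here offence seriousness is a common cause — it drives both which disposition a case falls under and the outcome. The crude comparison mixes populations; the stratum-specific rates are the causally relevant ones.
Within each level — minor offence: 14.6% vs 0.9%; serious offence: 71.0% vs 50.3% — a short custodial sentence is lower every time.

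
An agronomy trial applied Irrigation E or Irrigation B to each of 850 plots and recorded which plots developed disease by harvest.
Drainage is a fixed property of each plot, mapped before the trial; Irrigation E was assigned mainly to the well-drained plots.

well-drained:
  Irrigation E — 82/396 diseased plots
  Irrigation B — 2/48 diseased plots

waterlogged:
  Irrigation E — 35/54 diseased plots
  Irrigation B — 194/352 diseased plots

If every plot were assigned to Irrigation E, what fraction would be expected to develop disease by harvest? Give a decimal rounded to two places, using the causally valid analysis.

The imbalance in field drainage arose from how plots were allocated, not from anything the irrigation did; and field drainage independently affects the outcome. The pooled gap is confounded — condition on field drainage.
Standardising Irrigation E to the population field drainage mix: 0.522·82/396 + 0.478·35/54 = 0.418.

0.42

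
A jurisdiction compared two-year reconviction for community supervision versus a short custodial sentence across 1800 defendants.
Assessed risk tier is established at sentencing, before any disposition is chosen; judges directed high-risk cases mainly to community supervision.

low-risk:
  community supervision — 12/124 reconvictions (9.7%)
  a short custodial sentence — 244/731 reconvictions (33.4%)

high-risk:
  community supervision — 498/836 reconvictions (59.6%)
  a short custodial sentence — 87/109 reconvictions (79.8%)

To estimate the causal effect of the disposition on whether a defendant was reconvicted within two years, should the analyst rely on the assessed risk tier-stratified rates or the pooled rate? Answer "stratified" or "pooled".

The stratified and pooled comparisons disagree (community supervision wins within each assessed risk tier; a short custodial sentence wins overall), so the answer turns on the causal role of assessed risk tier.
Nothing the disposition does changes assessed risk tier; the imbalance is an allocation artefact. With assessed risk tier also predicting the outcome, the pooled figure is confounded, and the within-stratum comparison is the causal one.
Within each level — low-risk: 9.7% vs 33.4%; high-risk: 59.6% vs 79.8% — community supervision is lower every time.

stratified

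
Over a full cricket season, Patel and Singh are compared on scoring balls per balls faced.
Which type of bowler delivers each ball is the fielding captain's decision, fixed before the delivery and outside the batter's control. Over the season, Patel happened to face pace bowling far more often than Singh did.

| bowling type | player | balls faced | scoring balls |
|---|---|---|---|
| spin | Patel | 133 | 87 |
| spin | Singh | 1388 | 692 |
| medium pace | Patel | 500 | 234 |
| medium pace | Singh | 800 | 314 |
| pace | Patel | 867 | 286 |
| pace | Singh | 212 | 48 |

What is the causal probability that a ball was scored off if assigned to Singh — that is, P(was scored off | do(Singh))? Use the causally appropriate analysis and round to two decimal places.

0.39

Since bowling type is a pre-existing factor (not a product of the player) and it affects the outcome on its own, it is a confounder. The stratified rates, not the pooled rate, identify the causal effect.
Standardising Singh to the population bowling type mix: 0.390·692/1388 + 0.333·314/800 + 0.277·48/212 = 0.388.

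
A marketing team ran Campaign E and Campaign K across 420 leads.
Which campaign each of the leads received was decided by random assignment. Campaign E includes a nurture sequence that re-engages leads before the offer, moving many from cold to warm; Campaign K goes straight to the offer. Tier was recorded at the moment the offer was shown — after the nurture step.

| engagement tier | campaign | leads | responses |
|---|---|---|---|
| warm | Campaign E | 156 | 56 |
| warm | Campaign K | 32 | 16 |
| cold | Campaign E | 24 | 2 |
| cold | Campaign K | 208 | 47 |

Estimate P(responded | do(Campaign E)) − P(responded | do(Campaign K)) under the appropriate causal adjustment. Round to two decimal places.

The engagement tier-specific comparison favours Campaign K throughout, but the pooled figures favour Campaign E. The question is whether to condition on engagement tier.
Engagement tier lies on the pathway campaign → engagement tier → outcome, so adjusting for it blocks the indirect effect. For the total causal effect of campaign, use the unadjusted pooled rates.
The causal difference is the pooled difference: 0.322 − 0.263 = +0.060.

+0.06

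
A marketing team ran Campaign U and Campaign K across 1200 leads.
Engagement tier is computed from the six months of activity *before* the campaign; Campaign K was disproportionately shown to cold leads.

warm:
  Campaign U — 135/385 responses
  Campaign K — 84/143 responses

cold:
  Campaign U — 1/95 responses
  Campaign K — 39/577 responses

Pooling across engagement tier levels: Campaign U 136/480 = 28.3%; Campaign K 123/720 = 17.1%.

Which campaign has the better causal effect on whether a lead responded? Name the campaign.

Here engagement tier is a common cause — it drives both which campaign a case falls under and the outcome. The crude comparison mixes populations; the stratum-specific rates are the causally relevant ones.
Within each level — warm: 35.1% vs 58.7%; cold: 1.1% vs 6.8% — Campaign K is higher every time.

Campaign K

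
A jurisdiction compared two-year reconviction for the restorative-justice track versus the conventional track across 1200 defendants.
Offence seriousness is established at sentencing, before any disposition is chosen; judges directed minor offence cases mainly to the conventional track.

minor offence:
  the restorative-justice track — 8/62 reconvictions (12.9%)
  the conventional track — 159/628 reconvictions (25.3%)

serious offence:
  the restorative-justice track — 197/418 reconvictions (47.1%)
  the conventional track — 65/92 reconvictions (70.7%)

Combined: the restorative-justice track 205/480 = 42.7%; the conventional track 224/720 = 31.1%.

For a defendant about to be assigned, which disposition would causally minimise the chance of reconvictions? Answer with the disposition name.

the restorative-justice track

The stratified and pooled comparisons disagree (the restorative-justice track wins within each offence seriousness; the conventional track wins overall), so the answer turns on the causal role of offence seriousness.
Offence seriousness differs across dispositions for reasons unrelated to any effect of the disposition itself, and it separately predicts the outcome — a classic confounder. We must compare within offence seriousness levels.
Within each level — minor offence: 12.9% vs 25.3%; serious offence: 47.1% vs 70.7% — the restorative-justice track is lower every time.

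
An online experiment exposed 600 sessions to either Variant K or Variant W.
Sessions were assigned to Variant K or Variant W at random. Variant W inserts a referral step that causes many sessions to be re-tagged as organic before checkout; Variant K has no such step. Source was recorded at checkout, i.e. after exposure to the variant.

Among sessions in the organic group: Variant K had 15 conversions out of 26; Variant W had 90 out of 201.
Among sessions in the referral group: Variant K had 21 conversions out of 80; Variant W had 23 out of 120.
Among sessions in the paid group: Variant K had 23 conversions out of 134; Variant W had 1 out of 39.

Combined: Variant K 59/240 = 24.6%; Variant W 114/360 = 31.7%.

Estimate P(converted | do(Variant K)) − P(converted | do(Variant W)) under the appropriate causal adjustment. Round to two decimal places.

-0.07

Because the variant influences traffic source, traffic source is a post-treatment mediator, not a confounder. Stratifying on it would bias the estimate; the causal effect is the crude pooled difference.
The causal difference is the pooled difference: 0.246 − 0.317 = -0.071.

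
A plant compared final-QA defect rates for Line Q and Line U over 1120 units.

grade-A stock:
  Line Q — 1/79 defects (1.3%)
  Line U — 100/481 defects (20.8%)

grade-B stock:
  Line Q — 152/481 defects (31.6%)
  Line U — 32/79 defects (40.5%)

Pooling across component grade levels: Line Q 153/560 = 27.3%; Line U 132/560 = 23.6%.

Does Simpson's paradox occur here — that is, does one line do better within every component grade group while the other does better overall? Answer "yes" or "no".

Within each component grade level (grade-A stock 1.3% vs 20.8%; grade-B stock 31.6% vs 40.5%), Line Q has the lower rate every time. Pooled: 27.3% vs 23.6% — Line U has the lower rate overall. The two comparisons disagree.

yes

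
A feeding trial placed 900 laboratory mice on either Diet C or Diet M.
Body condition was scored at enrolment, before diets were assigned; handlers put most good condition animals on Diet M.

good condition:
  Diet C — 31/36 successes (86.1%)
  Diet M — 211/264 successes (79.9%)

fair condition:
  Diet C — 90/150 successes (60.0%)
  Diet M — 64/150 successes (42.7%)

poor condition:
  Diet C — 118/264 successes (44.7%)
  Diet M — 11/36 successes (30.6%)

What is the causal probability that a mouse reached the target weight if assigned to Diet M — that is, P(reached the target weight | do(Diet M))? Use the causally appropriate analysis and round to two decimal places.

The starting body condition-specific comparison favours Diet C throughout, but the pooled figures favour Diet M. The question is whether to condition on starting body condition.
Nothing the diet does changes starting body condition; the imbalance is an allocation artefact. With starting body condition also predicting the outcome, the pooled figure is confounded, and the within-stratum comparison is the causal one.
Standardising Diet M to the population starting body condition mix: 0.333·211/264 + 0.333·64/150 + 0.333·11/36 = 0.510.

0.51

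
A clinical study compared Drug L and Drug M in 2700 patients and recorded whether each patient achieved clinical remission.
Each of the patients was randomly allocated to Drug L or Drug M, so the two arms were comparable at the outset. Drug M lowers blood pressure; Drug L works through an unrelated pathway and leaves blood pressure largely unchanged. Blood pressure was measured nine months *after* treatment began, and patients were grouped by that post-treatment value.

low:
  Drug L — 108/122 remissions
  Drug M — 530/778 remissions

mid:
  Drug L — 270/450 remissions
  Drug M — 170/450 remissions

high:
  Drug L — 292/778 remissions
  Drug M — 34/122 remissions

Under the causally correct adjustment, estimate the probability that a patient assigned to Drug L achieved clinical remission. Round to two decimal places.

The stratified and pooled comparisons disagree (Drug L wins within each blood pressure; Drug M wins overall), so the answer turns on the causal role of blood pressure.
Blood pressure is recorded after the drug and is itself shifted by it — it sits on the causal path from drug to outcome. Conditioning on a mediator would strip out part of the effect we want; the pooled comparison gives the total causal effect.
So P(outcome | do(Drug L)) is just the pooled rate for Drug L: 670/1350 = 0.496.

0.50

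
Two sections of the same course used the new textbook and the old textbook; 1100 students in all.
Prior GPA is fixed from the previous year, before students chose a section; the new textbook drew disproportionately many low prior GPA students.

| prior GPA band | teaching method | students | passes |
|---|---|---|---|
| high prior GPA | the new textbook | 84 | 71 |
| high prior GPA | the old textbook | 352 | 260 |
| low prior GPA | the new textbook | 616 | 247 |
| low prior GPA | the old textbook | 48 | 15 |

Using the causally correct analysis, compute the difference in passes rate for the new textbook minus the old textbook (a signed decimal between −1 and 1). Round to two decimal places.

+0.10

Within every prior GPA band level the new textbook has the higher rate, yet pooled the old textbook does — Simpson's reversal.
Here prior GPA band is a common cause — it drives both which teaching method a case falls under and the outcome. The crude comparison mixes populations; the stratum-specific rates are the causally relevant ones.
Adjusting over the population distribution of prior GPA band: 0.396·(0.845−0.739) + 0.604·(0.401−0.312) = +0.096.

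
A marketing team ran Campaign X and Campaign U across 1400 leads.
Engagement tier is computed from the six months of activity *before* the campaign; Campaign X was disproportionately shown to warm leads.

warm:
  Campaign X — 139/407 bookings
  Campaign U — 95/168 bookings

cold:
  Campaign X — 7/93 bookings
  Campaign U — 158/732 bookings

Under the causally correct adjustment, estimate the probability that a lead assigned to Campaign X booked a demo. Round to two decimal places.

Engagement tier satisfies the back-door criterion: it is not a descendant of the campaign, and it blocks the spurious path from campaign to outcome. Adjusting for it (i.e., using the within-engagement tier rates) gives the causal effect.
Standardising Campaign X to the population engagement tier mix: 0.411·139/407 + 0.589·7/93 = 0.185.

0.18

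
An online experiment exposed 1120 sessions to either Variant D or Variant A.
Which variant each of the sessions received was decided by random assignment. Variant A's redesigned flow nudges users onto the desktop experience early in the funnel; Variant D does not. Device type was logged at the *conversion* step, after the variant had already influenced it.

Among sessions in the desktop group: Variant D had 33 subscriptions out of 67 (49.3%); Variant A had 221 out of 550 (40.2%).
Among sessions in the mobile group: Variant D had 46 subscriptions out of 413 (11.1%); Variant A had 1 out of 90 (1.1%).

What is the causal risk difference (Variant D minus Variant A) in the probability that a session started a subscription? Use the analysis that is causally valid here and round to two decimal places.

-0.18

The device type-specific comparison favours Variant D throughout, but the pooled figures favour Variant A. The question is whether to condition on device type.
Device type is downstream of the variant. One should not condition on a consequence of treatment, so the overall rates are the right comparison.
The causal difference is the pooled difference: 0.165 − 0.347 = -0.182.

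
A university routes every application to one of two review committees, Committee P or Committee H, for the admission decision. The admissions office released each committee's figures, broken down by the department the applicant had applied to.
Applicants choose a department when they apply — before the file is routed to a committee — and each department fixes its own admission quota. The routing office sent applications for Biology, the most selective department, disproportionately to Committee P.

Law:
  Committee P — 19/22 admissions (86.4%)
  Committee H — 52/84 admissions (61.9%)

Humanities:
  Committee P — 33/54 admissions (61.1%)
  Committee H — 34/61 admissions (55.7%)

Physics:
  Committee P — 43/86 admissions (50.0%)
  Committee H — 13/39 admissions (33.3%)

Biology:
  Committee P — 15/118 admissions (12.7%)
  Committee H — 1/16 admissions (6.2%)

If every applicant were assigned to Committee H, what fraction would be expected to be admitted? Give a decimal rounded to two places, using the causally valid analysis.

The stratified and pooled comparisons disagree (Committee P wins within each department; Committee H wins overall), so the answer turns on the causal role of department.
Nothing the review committee does changes department; the imbalance is an allocation artefact. With department also predicting the outcome, the pooled figure is confounded, and the within-stratum comparison is the causal one.
Standardising Committee H to the population department mix: 0.221·52/84 + 0.240·34/61 + 0.260·13/39 + 0.279·1/16 = 0.374.

0.37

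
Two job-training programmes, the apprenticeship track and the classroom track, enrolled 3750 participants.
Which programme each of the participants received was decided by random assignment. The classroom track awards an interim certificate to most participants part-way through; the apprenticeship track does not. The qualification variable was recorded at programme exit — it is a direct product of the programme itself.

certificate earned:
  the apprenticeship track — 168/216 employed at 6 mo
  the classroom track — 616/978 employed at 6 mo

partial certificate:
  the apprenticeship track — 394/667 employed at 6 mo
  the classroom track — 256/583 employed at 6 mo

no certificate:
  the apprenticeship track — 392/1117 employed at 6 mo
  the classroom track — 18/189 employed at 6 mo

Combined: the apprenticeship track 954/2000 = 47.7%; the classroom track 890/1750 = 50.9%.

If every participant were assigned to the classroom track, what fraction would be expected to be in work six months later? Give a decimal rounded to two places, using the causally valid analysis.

0.51

the apprenticeship track is higher inside every qualification attained during the programme stratum but the classroom track is higher in aggregate. Whether to stratify depends on how qualification attained during the programme relates to the programme.
Stratifying would compare programmes among participants the programmes themselves sorted into qualification attained during the programme groups — a form of selection on an intermediate. The unconditioned pooled rates give the total causal effect.
So P(outcome | do(the classroom track)) is just the pooled rate for the classroom track: 890/1750 = 0.509.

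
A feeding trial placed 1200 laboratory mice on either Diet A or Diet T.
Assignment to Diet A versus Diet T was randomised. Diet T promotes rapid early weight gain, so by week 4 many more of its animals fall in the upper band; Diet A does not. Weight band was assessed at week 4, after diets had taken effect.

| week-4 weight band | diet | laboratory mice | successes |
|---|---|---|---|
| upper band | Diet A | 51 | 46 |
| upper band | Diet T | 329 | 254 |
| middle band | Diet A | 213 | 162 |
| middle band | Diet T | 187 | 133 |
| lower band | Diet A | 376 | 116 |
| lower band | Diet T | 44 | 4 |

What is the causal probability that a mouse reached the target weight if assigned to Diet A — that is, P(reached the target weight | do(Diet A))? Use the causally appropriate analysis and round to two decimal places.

The week-4 weight band-specific comparison favours Diet A throughout, but the pooled figures favour Diet T. The question is whether to condition on week-4 weight band.
Week-4 weight band is recorded after the diet and is itself shifted by it — it sits on the causal path from diet to outcome. Conditioning on a mediator would strip out part of the effect we want; the pooled comparison gives the total causal effect.
So P(outcome | do(Diet A)) is just the pooled rate for Diet A: 324/640 = 0.506.

0.51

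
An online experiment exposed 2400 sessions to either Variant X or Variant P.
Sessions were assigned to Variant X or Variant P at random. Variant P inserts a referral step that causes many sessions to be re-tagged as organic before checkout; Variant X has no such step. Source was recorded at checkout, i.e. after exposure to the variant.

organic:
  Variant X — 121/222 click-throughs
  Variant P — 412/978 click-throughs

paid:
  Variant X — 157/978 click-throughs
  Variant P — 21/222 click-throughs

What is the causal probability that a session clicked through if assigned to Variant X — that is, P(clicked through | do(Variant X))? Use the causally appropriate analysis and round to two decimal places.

0.23

Variant X is higher inside every traffic source stratum but Variant P is higher in aggregate. Whether to stratify depends on how traffic source relates to the variant.
Traffic source is recorded after the variant and is itself shifted by it — it sits on the causal path from variant to outcome. Conditioning on a mediator would strip out part of the effect we want; the pooled comparison gives the total causal effect.
So P(outcome | do(Variant X)) is just the pooled rate for Variant X: 278/1200 = 0.232.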